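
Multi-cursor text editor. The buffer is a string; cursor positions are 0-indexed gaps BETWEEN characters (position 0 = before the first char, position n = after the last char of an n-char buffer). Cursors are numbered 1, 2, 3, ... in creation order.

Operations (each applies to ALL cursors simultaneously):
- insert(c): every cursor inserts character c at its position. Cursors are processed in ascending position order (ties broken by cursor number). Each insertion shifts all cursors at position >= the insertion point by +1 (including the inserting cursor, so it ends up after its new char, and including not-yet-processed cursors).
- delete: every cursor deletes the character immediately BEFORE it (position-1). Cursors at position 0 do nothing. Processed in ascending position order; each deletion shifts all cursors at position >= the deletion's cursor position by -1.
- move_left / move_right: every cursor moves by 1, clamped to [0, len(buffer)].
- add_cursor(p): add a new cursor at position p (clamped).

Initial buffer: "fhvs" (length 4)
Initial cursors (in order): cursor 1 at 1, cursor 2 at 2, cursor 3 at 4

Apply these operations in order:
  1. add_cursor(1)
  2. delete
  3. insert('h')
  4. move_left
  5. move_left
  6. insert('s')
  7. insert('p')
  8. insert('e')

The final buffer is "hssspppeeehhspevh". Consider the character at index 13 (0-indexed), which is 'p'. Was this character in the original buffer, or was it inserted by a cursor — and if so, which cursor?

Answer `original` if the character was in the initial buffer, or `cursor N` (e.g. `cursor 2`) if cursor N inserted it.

After op 1 (add_cursor(1)): buffer="fhvs" (len 4), cursors c1@1 c4@1 c2@2 c3@4, authorship ....
After op 2 (delete): buffer="v" (len 1), cursors c1@0 c2@0 c4@0 c3@1, authorship .
After op 3 (insert('h')): buffer="hhhvh" (len 5), cursors c1@3 c2@3 c4@3 c3@5, authorship 124.3
After op 4 (move_left): buffer="hhhvh" (len 5), cursors c1@2 c2@2 c4@2 c3@4, authorship 124.3
After op 5 (move_left): buffer="hhhvh" (len 5), cursors c1@1 c2@1 c4@1 c3@3, authorship 124.3
After op 6 (insert('s')): buffer="hssshhsvh" (len 9), cursors c1@4 c2@4 c4@4 c3@7, authorship 1124243.3
After op 7 (insert('p')): buffer="hsssppphhspvh" (len 13), cursors c1@7 c2@7 c4@7 c3@11, authorship 11241242433.3
After op 8 (insert('e')): buffer="hssspppeeehhspevh" (len 17), cursors c1@10 c2@10 c4@10 c3@15, authorship 112412412424333.3
Authorship (.=original, N=cursor N): 1 1 2 4 1 2 4 1 2 4 2 4 3 3 3 . 3
Index 13: author = 3

Answer: cursor 3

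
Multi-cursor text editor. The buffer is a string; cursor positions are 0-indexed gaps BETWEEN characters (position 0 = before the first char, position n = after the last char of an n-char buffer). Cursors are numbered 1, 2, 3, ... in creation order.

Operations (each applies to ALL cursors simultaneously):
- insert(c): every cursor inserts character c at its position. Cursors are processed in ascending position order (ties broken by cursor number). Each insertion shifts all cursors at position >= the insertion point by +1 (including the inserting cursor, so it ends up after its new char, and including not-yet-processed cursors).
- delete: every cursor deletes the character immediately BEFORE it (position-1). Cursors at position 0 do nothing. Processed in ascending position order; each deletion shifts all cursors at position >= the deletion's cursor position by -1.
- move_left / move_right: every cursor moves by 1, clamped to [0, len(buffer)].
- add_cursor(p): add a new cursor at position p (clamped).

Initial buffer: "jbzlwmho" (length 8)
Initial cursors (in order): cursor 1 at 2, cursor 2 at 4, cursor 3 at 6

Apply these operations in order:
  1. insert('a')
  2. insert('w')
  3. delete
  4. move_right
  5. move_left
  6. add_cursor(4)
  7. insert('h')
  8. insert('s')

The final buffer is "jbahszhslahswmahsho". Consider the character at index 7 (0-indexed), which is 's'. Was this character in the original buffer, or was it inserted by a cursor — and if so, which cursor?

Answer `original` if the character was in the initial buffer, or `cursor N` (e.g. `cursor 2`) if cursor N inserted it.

Answer: cursor 4

Derivation:
After op 1 (insert('a')): buffer="jbazlawmaho" (len 11), cursors c1@3 c2@6 c3@9, authorship ..1..2..3..
After op 2 (insert('w')): buffer="jbawzlawwmawho" (len 14), cursors c1@4 c2@8 c3@12, authorship ..11..22..33..
After op 3 (delete): buffer="jbazlawmaho" (len 11), cursors c1@3 c2@6 c3@9, authorship ..1..2..3..
After op 4 (move_right): buffer="jbazlawmaho" (len 11), cursors c1@4 c2@7 c3@10, authorship ..1..2..3..
After op 5 (move_left): buffer="jbazlawmaho" (len 11), cursors c1@3 c2@6 c3@9, authorship ..1..2..3..
After op 6 (add_cursor(4)): buffer="jbazlawmaho" (len 11), cursors c1@3 c4@4 c2@6 c3@9, authorship ..1..2..3..
After op 7 (insert('h')): buffer="jbahzhlahwmahho" (len 15), cursors c1@4 c4@6 c2@9 c3@13, authorship ..11.4.22..33..
After op 8 (insert('s')): buffer="jbahszhslahswmahsho" (len 19), cursors c1@5 c4@8 c2@12 c3@17, authorship ..111.44.222..333..
Authorship (.=original, N=cursor N): . . 1 1 1 . 4 4 . 2 2 2 . . 3 3 3 . .
Index 7: author = 4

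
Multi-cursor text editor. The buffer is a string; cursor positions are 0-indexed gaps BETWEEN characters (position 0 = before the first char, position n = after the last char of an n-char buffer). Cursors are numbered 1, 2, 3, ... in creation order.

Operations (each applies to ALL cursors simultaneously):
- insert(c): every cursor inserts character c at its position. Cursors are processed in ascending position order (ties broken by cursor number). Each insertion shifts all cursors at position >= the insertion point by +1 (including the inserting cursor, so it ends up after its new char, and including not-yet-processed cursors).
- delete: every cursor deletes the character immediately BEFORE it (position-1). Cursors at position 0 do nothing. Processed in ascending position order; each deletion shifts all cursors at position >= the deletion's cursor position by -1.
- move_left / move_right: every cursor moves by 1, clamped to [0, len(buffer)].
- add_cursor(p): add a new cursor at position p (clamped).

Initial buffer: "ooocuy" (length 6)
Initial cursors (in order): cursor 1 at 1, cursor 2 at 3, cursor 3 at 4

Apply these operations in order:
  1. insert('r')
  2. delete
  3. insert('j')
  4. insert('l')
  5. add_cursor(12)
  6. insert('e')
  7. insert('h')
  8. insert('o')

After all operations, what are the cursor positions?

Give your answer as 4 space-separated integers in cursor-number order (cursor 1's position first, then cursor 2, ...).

Answer: 6 13 19 24

Derivation:
After op 1 (insert('r')): buffer="oroorcruy" (len 9), cursors c1@2 c2@5 c3@7, authorship .1..2.3..
After op 2 (delete): buffer="ooocuy" (len 6), cursors c1@1 c2@3 c3@4, authorship ......
After op 3 (insert('j')): buffer="ojoojcjuy" (len 9), cursors c1@2 c2@5 c3@7, authorship .1..2.3..
After op 4 (insert('l')): buffer="ojloojlcjluy" (len 12), cursors c1@3 c2@7 c3@10, authorship .11..22.33..
After op 5 (add_cursor(12)): buffer="ojloojlcjluy" (len 12), cursors c1@3 c2@7 c3@10 c4@12, authorship .11..22.33..
After op 6 (insert('e')): buffer="ojleoojlecjleuye" (len 16), cursors c1@4 c2@9 c3@13 c4@16, authorship .111..222.333..4
After op 7 (insert('h')): buffer="ojlehoojlehcjlehuyeh" (len 20), cursors c1@5 c2@11 c3@16 c4@20, authorship .1111..2222.3333..44
After op 8 (insert('o')): buffer="ojlehooojlehocjlehouyeho" (len 24), cursors c1@6 c2@13 c3@19 c4@24, authorship .11111..22222.33333..444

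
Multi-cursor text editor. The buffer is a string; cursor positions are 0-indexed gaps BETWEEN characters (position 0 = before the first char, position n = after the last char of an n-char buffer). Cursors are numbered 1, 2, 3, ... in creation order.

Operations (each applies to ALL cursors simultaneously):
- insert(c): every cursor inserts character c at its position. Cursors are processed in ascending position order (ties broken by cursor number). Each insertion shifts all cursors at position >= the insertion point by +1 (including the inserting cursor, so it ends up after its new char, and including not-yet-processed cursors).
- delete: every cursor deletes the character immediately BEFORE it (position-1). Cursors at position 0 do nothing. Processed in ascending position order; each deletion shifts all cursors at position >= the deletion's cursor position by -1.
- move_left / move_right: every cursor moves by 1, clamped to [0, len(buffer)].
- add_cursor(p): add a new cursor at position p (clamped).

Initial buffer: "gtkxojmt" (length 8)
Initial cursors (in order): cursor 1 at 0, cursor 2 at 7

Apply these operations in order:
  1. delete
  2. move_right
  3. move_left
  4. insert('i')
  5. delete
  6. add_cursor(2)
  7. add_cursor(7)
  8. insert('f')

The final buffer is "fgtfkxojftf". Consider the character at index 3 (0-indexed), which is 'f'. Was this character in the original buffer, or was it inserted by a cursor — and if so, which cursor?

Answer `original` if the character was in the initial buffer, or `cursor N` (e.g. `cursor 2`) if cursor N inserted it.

Answer: cursor 3

Derivation:
After op 1 (delete): buffer="gtkxojt" (len 7), cursors c1@0 c2@6, authorship .......
After op 2 (move_right): buffer="gtkxojt" (len 7), cursors c1@1 c2@7, authorship .......
After op 3 (move_left): buffer="gtkxojt" (len 7), cursors c1@0 c2@6, authorship .......
After op 4 (insert('i')): buffer="igtkxojit" (len 9), cursors c1@1 c2@8, authorship 1......2.
After op 5 (delete): buffer="gtkxojt" (len 7), cursors c1@0 c2@6, authorship .......
After op 6 (add_cursor(2)): buffer="gtkxojt" (len 7), cursors c1@0 c3@2 c2@6, authorship .......
After op 7 (add_cursor(7)): buffer="gtkxojt" (len 7), cursors c1@0 c3@2 c2@6 c4@7, authorship .......
After op 8 (insert('f')): buffer="fgtfkxojftf" (len 11), cursors c1@1 c3@4 c2@9 c4@11, authorship 1..3....2.4
Authorship (.=original, N=cursor N): 1 . . 3 . . . . 2 . 4
Index 3: author = 3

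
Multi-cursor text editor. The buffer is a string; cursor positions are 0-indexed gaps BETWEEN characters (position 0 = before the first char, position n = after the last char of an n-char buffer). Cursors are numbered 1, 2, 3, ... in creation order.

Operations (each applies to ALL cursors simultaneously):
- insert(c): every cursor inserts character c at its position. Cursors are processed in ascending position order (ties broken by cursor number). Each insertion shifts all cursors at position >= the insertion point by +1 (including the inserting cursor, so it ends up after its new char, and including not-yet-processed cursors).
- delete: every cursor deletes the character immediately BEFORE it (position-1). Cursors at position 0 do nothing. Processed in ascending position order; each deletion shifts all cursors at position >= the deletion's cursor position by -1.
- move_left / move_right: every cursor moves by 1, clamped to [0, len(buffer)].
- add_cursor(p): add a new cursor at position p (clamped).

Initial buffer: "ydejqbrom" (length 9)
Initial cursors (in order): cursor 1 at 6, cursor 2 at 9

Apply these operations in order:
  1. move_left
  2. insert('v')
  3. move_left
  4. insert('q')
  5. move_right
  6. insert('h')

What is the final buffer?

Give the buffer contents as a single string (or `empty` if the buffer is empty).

Answer: ydejqqvhbroqvhm

Derivation:
After op 1 (move_left): buffer="ydejqbrom" (len 9), cursors c1@5 c2@8, authorship .........
After op 2 (insert('v')): buffer="ydejqvbrovm" (len 11), cursors c1@6 c2@10, authorship .....1...2.
After op 3 (move_left): buffer="ydejqvbrovm" (len 11), cursors c1@5 c2@9, authorship .....1...2.
After op 4 (insert('q')): buffer="ydejqqvbroqvm" (len 13), cursors c1@6 c2@11, authorship .....11...22.
After op 5 (move_right): buffer="ydejqqvbroqvm" (len 13), cursors c1@7 c2@12, authorship .....11...22.
After op 6 (insert('h')): buffer="ydejqqvhbroqvhm" (len 15), cursors c1@8 c2@14, authorship .....111...222.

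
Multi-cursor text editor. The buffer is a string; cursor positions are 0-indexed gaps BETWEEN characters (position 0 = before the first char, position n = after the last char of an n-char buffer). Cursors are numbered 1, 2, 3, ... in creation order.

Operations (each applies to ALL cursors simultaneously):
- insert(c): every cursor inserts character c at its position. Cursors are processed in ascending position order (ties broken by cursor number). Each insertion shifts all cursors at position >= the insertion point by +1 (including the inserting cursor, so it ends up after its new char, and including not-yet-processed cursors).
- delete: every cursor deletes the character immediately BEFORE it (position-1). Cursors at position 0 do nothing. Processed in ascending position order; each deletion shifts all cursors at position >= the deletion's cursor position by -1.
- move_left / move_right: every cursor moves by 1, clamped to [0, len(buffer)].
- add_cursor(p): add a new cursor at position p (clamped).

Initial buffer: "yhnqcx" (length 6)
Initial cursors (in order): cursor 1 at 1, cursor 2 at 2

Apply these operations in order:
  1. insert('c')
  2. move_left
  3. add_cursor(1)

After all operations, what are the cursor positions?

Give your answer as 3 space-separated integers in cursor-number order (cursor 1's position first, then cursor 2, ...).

After op 1 (insert('c')): buffer="ychcnqcx" (len 8), cursors c1@2 c2@4, authorship .1.2....
After op 2 (move_left): buffer="ychcnqcx" (len 8), cursors c1@1 c2@3, authorship .1.2....
After op 3 (add_cursor(1)): buffer="ychcnqcx" (len 8), cursors c1@1 c3@1 c2@3, authorship .1.2....

Answer: 1 3 1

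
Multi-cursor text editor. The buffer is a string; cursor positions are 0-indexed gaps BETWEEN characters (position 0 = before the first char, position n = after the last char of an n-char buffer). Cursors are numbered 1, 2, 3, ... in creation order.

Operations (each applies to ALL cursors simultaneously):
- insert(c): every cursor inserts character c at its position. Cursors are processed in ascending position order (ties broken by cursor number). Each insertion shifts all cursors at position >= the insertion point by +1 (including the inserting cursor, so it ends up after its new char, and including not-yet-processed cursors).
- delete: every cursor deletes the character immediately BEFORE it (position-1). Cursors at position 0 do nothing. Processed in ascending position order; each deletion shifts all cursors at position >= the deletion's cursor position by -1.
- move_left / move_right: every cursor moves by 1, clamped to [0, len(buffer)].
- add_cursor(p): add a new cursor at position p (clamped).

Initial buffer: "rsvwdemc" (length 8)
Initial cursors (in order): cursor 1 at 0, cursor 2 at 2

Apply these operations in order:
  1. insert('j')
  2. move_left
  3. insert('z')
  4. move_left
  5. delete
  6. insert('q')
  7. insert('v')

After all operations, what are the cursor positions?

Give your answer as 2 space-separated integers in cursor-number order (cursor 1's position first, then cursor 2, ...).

Answer: 2 7

Derivation:
After op 1 (insert('j')): buffer="jrsjvwdemc" (len 10), cursors c1@1 c2@4, authorship 1..2......
After op 2 (move_left): buffer="jrsjvwdemc" (len 10), cursors c1@0 c2@3, authorship 1..2......
After op 3 (insert('z')): buffer="zjrszjvwdemc" (len 12), cursors c1@1 c2@5, authorship 11..22......
After op 4 (move_left): buffer="zjrszjvwdemc" (len 12), cursors c1@0 c2@4, authorship 11..22......
After op 5 (delete): buffer="zjrzjvwdemc" (len 11), cursors c1@0 c2@3, authorship 11.22......
After op 6 (insert('q')): buffer="qzjrqzjvwdemc" (len 13), cursors c1@1 c2@5, authorship 111.222......
After op 7 (insert('v')): buffer="qvzjrqvzjvwdemc" (len 15), cursors c1@2 c2@7, authorship 1111.2222......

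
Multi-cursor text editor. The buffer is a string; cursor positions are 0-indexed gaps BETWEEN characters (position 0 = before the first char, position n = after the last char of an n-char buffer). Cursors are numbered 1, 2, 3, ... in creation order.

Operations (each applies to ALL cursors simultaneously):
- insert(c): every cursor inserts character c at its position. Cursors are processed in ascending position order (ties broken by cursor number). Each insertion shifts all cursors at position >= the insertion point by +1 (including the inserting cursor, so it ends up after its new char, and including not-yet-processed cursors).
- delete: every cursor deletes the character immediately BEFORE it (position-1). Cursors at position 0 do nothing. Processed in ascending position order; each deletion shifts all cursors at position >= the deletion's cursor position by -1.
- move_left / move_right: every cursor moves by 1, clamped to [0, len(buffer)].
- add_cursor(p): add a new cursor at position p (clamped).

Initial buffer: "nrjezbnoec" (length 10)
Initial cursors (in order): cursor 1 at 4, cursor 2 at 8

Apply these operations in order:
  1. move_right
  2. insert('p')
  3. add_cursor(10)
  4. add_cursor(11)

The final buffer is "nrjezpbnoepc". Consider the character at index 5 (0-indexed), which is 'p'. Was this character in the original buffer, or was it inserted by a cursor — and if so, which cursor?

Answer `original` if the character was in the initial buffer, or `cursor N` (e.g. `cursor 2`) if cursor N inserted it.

Answer: cursor 1

Derivation:
After op 1 (move_right): buffer="nrjezbnoec" (len 10), cursors c1@5 c2@9, authorship ..........
After op 2 (insert('p')): buffer="nrjezpbnoepc" (len 12), cursors c1@6 c2@11, authorship .....1....2.
After op 3 (add_cursor(10)): buffer="nrjezpbnoepc" (len 12), cursors c1@6 c3@10 c2@11, authorship .....1....2.
After op 4 (add_cursor(11)): buffer="nrjezpbnoepc" (len 12), cursors c1@6 c3@10 c2@11 c4@11, authorship .....1....2.
Authorship (.=original, N=cursor N): . . . . . 1 . . . . 2 .
Index 5: author = 1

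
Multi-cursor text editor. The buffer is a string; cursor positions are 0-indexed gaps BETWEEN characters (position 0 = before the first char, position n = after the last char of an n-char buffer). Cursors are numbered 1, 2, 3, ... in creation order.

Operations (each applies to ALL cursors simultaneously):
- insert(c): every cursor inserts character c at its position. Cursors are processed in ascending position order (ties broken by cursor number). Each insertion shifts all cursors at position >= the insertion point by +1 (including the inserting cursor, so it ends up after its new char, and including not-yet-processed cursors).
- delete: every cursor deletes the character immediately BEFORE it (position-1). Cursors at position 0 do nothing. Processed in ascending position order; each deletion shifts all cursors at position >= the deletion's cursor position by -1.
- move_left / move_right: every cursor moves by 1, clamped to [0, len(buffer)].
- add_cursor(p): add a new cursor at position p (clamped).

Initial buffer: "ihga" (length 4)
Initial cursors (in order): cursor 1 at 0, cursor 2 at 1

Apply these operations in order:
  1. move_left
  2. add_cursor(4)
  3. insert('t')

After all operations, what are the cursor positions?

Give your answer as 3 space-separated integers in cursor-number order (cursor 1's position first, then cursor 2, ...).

Answer: 2 2 7

Derivation:
After op 1 (move_left): buffer="ihga" (len 4), cursors c1@0 c2@0, authorship ....
After op 2 (add_cursor(4)): buffer="ihga" (len 4), cursors c1@0 c2@0 c3@4, authorship ....
After op 3 (insert('t')): buffer="ttihgat" (len 7), cursors c1@2 c2@2 c3@7, authorship 12....3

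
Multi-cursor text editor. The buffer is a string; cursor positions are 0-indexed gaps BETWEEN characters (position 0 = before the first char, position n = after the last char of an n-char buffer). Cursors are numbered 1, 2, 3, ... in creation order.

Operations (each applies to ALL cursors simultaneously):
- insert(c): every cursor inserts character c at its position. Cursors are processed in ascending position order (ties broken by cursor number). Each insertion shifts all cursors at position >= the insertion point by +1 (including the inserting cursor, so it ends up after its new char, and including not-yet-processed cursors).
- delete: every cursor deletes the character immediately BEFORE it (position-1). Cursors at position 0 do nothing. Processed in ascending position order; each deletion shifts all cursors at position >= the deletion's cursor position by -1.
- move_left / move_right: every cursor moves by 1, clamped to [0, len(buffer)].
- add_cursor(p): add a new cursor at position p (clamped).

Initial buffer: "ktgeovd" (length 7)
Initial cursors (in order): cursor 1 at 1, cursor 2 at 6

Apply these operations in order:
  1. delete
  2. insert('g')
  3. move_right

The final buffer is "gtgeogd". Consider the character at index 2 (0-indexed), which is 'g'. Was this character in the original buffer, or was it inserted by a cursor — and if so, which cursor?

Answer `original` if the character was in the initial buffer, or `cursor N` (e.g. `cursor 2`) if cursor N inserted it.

After op 1 (delete): buffer="tgeod" (len 5), cursors c1@0 c2@4, authorship .....
After op 2 (insert('g')): buffer="gtgeogd" (len 7), cursors c1@1 c2@6, authorship 1....2.
After op 3 (move_right): buffer="gtgeogd" (len 7), cursors c1@2 c2@7, authorship 1....2.
Authorship (.=original, N=cursor N): 1 . . . . 2 .
Index 2: author = original

Answer: original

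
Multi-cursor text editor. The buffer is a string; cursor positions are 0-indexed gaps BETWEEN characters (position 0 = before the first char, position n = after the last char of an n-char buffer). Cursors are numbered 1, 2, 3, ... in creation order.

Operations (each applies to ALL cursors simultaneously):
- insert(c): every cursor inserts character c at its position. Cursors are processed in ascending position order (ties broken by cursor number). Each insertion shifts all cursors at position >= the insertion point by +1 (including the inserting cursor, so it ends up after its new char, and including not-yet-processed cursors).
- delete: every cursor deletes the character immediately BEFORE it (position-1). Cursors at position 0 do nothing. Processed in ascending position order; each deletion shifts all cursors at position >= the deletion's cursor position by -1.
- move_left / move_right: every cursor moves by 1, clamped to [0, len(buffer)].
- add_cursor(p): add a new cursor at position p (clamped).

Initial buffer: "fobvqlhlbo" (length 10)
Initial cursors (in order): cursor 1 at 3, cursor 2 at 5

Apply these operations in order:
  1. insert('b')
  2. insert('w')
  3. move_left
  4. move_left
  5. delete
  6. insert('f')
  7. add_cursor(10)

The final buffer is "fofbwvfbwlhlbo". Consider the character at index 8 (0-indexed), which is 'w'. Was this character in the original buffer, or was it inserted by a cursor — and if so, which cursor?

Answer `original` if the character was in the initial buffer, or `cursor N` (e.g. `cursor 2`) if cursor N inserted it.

Answer: cursor 2

Derivation:
After op 1 (insert('b')): buffer="fobbvqblhlbo" (len 12), cursors c1@4 c2@7, authorship ...1..2.....
After op 2 (insert('w')): buffer="fobbwvqbwlhlbo" (len 14), cursors c1@5 c2@9, authorship ...11..22.....
After op 3 (move_left): buffer="fobbwvqbwlhlbo" (len 14), cursors c1@4 c2@8, authorship ...11..22.....
After op 4 (move_left): buffer="fobbwvqbwlhlbo" (len 14), cursors c1@3 c2@7, authorship ...11..22.....
After op 5 (delete): buffer="fobwvbwlhlbo" (len 12), cursors c1@2 c2@5, authorship ..11.22.....
After op 6 (insert('f')): buffer="fofbwvfbwlhlbo" (len 14), cursors c1@3 c2@7, authorship ..111.222.....
After op 7 (add_cursor(10)): buffer="fofbwvfbwlhlbo" (len 14), cursors c1@3 c2@7 c3@10, authorship ..111.222.....
Authorship (.=original, N=cursor N): . . 1 1 1 . 2 2 2 . . . . .
Index 8: author = 2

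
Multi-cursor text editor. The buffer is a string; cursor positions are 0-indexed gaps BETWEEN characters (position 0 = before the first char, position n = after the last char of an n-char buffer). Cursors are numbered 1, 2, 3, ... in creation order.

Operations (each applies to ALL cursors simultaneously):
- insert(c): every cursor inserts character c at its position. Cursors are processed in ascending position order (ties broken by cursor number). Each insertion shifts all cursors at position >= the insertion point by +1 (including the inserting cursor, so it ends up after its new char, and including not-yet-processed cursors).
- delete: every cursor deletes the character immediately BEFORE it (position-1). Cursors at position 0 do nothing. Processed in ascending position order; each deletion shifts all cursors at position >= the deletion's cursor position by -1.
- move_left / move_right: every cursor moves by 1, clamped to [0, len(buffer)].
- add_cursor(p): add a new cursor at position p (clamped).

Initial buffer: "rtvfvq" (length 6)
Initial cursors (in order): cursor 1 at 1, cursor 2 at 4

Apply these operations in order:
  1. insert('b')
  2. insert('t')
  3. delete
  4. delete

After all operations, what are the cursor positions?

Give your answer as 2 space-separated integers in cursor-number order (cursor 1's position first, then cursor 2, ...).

Answer: 1 4

Derivation:
After op 1 (insert('b')): buffer="rbtvfbvq" (len 8), cursors c1@2 c2@6, authorship .1...2..
After op 2 (insert('t')): buffer="rbttvfbtvq" (len 10), cursors c1@3 c2@8, authorship .11...22..
After op 3 (delete): buffer="rbtvfbvq" (len 8), cursors c1@2 c2@6, authorship .1...2..
After op 4 (delete): buffer="rtvfvq" (len 6), cursors c1@1 c2@4, authorship ......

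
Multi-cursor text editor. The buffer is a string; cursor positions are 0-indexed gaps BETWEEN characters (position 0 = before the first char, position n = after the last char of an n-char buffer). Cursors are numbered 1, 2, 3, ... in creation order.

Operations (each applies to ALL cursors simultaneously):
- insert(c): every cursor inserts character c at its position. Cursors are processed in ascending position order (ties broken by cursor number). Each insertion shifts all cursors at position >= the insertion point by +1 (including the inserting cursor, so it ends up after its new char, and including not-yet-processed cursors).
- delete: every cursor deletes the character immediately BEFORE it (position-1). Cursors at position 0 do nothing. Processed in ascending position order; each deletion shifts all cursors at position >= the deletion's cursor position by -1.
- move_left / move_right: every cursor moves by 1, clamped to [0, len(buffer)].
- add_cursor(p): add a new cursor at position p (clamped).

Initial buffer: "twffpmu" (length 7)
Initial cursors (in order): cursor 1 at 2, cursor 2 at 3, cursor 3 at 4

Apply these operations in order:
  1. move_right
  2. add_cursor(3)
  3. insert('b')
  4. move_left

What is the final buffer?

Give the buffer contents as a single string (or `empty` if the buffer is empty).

After op 1 (move_right): buffer="twffpmu" (len 7), cursors c1@3 c2@4 c3@5, authorship .......
After op 2 (add_cursor(3)): buffer="twffpmu" (len 7), cursors c1@3 c4@3 c2@4 c3@5, authorship .......
After op 3 (insert('b')): buffer="twfbbfbpbmu" (len 11), cursors c1@5 c4@5 c2@7 c3@9, authorship ...14.2.3..
After op 4 (move_left): buffer="twfbbfbpbmu" (len 11), cursors c1@4 c4@4 c2@6 c3@8, authorship ...14.2.3..

Answer: twfbbfbpbmu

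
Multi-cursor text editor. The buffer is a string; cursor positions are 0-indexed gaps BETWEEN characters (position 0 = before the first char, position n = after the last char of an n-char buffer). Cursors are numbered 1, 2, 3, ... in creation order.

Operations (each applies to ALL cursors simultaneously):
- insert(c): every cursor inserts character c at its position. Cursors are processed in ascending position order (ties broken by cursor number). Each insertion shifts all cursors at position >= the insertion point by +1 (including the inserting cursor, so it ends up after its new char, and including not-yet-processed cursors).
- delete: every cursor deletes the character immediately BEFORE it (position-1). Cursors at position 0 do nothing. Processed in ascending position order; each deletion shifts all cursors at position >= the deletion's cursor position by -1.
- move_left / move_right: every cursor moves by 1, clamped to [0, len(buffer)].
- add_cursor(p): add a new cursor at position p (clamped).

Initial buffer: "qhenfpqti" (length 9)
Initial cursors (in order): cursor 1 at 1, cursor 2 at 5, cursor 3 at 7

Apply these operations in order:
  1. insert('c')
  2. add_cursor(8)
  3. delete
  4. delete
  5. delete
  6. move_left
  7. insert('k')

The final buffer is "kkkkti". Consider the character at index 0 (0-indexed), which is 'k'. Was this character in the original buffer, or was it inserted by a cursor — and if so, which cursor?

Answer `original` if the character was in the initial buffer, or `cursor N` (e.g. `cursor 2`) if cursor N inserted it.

Answer: cursor 1

Derivation:
After op 1 (insert('c')): buffer="qchenfcpqcti" (len 12), cursors c1@2 c2@7 c3@10, authorship .1....2..3..
After op 2 (add_cursor(8)): buffer="qchenfcpqcti" (len 12), cursors c1@2 c2@7 c4@8 c3@10, authorship .1....2..3..
After op 3 (delete): buffer="qhenfqti" (len 8), cursors c1@1 c2@5 c4@5 c3@6, authorship ........
After op 4 (delete): buffer="heti" (len 4), cursors c1@0 c2@2 c3@2 c4@2, authorship ....
After op 5 (delete): buffer="ti" (len 2), cursors c1@0 c2@0 c3@0 c4@0, authorship ..
After op 6 (move_left): buffer="ti" (len 2), cursors c1@0 c2@0 c3@0 c4@0, authorship ..
After op 7 (insert('k')): buffer="kkkkti" (len 6), cursors c1@4 c2@4 c3@4 c4@4, authorship 1234..
Authorship (.=original, N=cursor N): 1 2 3 4 . .
Index 0: author = 1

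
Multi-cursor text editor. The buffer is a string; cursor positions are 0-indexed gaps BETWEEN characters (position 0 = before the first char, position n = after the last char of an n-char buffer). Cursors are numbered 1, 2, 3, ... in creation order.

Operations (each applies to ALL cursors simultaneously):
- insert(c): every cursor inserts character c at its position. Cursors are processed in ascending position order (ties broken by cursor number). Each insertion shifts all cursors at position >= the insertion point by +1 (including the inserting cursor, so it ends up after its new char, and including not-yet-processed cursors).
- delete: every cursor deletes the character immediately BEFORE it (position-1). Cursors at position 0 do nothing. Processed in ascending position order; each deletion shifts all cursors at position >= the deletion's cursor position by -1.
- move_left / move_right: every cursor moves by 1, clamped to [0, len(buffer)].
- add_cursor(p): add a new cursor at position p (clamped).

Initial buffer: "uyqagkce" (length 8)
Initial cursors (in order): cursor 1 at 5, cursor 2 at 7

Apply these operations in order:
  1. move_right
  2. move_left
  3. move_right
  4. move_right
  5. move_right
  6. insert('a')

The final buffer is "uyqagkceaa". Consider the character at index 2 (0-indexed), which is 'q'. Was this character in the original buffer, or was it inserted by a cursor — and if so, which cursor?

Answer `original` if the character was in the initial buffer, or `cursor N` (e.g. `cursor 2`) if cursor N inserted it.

Answer: original

Derivation:
After op 1 (move_right): buffer="uyqagkce" (len 8), cursors c1@6 c2@8, authorship ........
After op 2 (move_left): buffer="uyqagkce" (len 8), cursors c1@5 c2@7, authorship ........
After op 3 (move_right): buffer="uyqagkce" (len 8), cursors c1@6 c2@8, authorship ........
After op 4 (move_right): buffer="uyqagkce" (len 8), cursors c1@7 c2@8, authorship ........
After op 5 (move_right): buffer="uyqagkce" (len 8), cursors c1@8 c2@8, authorship ........
After op 6 (insert('a')): buffer="uyqagkceaa" (len 10), cursors c1@10 c2@10, authorship ........12
Authorship (.=original, N=cursor N): . . . . . . . . 1 2
Index 2: author = original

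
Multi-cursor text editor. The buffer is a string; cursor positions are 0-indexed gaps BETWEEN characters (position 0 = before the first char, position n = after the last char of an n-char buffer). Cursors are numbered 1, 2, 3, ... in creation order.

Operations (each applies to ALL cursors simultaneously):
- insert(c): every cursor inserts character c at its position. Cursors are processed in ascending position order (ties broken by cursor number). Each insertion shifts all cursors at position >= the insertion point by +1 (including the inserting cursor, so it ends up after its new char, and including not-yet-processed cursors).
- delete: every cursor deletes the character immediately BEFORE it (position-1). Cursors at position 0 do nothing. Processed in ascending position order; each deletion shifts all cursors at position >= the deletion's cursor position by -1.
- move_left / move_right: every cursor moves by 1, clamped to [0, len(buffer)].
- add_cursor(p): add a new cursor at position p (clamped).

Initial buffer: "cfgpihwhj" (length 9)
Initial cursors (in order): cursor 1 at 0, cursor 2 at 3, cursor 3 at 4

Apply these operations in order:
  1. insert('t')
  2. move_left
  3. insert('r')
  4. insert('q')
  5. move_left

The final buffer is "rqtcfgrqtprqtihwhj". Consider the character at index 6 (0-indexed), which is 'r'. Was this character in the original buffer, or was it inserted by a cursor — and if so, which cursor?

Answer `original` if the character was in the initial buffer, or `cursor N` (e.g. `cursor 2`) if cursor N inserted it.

Answer: cursor 2

Derivation:
After op 1 (insert('t')): buffer="tcfgtptihwhj" (len 12), cursors c1@1 c2@5 c3@7, authorship 1...2.3.....
After op 2 (move_left): buffer="tcfgtptihwhj" (len 12), cursors c1@0 c2@4 c3@6, authorship 1...2.3.....
After op 3 (insert('r')): buffer="rtcfgrtprtihwhj" (len 15), cursors c1@1 c2@6 c3@9, authorship 11...22.33.....
After op 4 (insert('q')): buffer="rqtcfgrqtprqtihwhj" (len 18), cursors c1@2 c2@8 c3@12, authorship 111...222.333.....
After op 5 (move_left): buffer="rqtcfgrqtprqtihwhj" (len 18), cursors c1@1 c2@7 c3@11, authorship 111...222.333.....
Authorship (.=original, N=cursor N): 1 1 1 . . . 2 2 2 . 3 3 3 . . . . .
Index 6: author = 2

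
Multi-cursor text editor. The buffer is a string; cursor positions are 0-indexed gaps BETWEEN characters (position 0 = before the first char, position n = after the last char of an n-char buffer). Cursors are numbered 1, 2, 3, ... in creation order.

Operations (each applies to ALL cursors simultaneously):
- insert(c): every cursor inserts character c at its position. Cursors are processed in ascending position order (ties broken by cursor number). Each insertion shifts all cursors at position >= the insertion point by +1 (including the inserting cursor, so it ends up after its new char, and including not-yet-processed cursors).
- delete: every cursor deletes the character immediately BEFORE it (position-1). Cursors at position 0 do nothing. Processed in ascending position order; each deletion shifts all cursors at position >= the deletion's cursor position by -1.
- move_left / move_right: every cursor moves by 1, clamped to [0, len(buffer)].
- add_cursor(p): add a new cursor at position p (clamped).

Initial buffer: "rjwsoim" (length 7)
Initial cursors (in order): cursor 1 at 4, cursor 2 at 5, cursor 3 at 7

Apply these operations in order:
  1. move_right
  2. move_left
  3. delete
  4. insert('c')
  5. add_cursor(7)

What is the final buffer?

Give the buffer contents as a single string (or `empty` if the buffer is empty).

After op 1 (move_right): buffer="rjwsoim" (len 7), cursors c1@5 c2@6 c3@7, authorship .......
After op 2 (move_left): buffer="rjwsoim" (len 7), cursors c1@4 c2@5 c3@6, authorship .......
After op 3 (delete): buffer="rjwm" (len 4), cursors c1@3 c2@3 c3@3, authorship ....
After op 4 (insert('c')): buffer="rjwcccm" (len 7), cursors c1@6 c2@6 c3@6, authorship ...123.
After op 5 (add_cursor(7)): buffer="rjwcccm" (len 7), cursors c1@6 c2@6 c3@6 c4@7, authorship ...123.

Answer: rjwcccm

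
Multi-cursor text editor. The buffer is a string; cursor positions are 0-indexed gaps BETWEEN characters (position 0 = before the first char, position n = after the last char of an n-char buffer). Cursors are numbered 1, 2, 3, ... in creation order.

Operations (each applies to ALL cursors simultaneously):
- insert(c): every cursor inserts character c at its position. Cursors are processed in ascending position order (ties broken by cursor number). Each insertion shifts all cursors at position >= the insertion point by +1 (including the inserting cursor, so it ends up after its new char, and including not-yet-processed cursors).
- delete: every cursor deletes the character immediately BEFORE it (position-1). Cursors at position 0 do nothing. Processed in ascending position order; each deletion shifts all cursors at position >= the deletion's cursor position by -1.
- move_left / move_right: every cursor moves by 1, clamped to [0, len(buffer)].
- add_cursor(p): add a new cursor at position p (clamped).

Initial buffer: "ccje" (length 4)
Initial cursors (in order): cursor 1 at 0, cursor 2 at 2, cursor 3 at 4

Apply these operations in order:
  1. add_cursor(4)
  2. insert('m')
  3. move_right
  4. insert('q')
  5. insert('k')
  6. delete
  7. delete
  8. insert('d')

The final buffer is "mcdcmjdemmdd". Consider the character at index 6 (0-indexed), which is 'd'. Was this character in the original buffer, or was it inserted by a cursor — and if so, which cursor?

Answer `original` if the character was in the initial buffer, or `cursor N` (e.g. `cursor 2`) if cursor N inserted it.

After op 1 (add_cursor(4)): buffer="ccje" (len 4), cursors c1@0 c2@2 c3@4 c4@4, authorship ....
After op 2 (insert('m')): buffer="mccmjemm" (len 8), cursors c1@1 c2@4 c3@8 c4@8, authorship 1..2..34
After op 3 (move_right): buffer="mccmjemm" (len 8), cursors c1@2 c2@5 c3@8 c4@8, authorship 1..2..34
After op 4 (insert('q')): buffer="mcqcmjqemmqq" (len 12), cursors c1@3 c2@7 c3@12 c4@12, authorship 1.1.2.2.3434
After op 5 (insert('k')): buffer="mcqkcmjqkemmqqkk" (len 16), cursors c1@4 c2@9 c3@16 c4@16, authorship 1.11.2.22.343434
After op 6 (delete): buffer="mcqcmjqemmqq" (len 12), cursors c1@3 c2@7 c3@12 c4@12, authorship 1.1.2.2.3434
After op 7 (delete): buffer="mccmjemm" (len 8), cursors c1@2 c2@5 c3@8 c4@8, authorship 1..2..34
After op 8 (insert('d')): buffer="mcdcmjdemmdd" (len 12), cursors c1@3 c2@7 c3@12 c4@12, authorship 1.1.2.2.3434
Authorship (.=original, N=cursor N): 1 . 1 . 2 . 2 . 3 4 3 4
Index 6: author = 2

Answer: cursor 2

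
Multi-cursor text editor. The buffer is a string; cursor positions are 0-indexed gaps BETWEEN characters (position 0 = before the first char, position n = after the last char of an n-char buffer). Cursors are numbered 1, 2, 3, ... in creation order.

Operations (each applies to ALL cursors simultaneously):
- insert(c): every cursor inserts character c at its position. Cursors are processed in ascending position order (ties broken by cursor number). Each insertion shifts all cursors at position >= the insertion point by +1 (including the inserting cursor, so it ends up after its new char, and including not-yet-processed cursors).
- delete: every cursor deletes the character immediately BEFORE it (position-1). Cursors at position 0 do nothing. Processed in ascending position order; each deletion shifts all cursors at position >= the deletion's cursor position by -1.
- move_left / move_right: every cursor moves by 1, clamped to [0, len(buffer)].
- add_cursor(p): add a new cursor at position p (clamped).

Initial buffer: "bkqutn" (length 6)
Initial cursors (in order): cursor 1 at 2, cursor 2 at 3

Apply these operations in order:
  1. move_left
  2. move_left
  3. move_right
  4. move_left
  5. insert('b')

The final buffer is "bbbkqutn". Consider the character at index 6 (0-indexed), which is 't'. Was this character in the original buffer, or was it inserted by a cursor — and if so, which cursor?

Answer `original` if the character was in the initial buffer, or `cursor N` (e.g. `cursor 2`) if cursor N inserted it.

After op 1 (move_left): buffer="bkqutn" (len 6), cursors c1@1 c2@2, authorship ......
After op 2 (move_left): buffer="bkqutn" (len 6), cursors c1@0 c2@1, authorship ......
After op 3 (move_right): buffer="bkqutn" (len 6), cursors c1@1 c2@2, authorship ......
After op 4 (move_left): buffer="bkqutn" (len 6), cursors c1@0 c2@1, authorship ......
After op 5 (insert('b')): buffer="bbbkqutn" (len 8), cursors c1@1 c2@3, authorship 1.2.....
Authorship (.=original, N=cursor N): 1 . 2 . . . . .
Index 6: author = original

Answer: original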